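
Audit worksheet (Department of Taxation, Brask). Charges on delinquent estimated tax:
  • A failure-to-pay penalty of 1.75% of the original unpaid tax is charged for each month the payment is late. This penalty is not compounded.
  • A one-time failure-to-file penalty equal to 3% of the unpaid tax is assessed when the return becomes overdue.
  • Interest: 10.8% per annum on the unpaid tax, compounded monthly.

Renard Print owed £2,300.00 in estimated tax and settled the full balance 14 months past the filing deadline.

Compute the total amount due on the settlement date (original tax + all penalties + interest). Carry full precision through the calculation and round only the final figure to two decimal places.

Failure-to-file penalty: 3% × £2,300.00 = £69.00
Failure-to-pay penalty = 1.75% × £2,300.00 × 14 mo = £563.50
Interest (10.8%/yr ÷ 12 = 0.9%/month): £2,300.00 × ((1 + 0.009)^14 − 1) = £307.3790…
Total = £2,300.00 + £632.5000 + £307.3790… = £3,239.88

£3,239.88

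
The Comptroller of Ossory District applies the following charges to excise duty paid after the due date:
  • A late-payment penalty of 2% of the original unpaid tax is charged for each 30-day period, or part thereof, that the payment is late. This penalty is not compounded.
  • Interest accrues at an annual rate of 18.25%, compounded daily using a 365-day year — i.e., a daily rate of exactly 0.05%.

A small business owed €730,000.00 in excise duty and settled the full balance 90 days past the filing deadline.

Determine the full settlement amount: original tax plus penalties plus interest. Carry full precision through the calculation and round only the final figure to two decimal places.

Penalty periods: ⌈90/30⌉ = 3; penalty = 3 × 2% × €730,000.00 = €43,800.00
Interest: €730,000.00 × ((1 + 0.0005)^90 − 1) = €730,000.00 × 0.04601610… = €33,591.7501…
Total = €730,000.00 + €43,800.0000 + €33,591.7501… = €807,391.75

€807,391.75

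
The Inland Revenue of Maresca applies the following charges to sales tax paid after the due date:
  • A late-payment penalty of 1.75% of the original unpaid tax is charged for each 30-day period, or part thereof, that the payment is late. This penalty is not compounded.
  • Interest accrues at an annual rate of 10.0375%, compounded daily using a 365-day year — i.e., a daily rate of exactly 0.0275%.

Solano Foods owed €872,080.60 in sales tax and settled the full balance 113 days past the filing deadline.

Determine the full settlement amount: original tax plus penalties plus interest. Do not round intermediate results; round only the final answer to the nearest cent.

€960,647.76

Penalty periods: ⌈113/30⌉ = 4; penalty = 4 × 1.75% × €872,080.60 = €61,045.64…
Interest: €872,080.60 × ((1 + 0.000275)^113 − 1) = €872,080.60 × 0.03155846… = €27,521.5219…
Total = €872,080.60 + €61,045.6420 + €27,521.5219… = €960,647.76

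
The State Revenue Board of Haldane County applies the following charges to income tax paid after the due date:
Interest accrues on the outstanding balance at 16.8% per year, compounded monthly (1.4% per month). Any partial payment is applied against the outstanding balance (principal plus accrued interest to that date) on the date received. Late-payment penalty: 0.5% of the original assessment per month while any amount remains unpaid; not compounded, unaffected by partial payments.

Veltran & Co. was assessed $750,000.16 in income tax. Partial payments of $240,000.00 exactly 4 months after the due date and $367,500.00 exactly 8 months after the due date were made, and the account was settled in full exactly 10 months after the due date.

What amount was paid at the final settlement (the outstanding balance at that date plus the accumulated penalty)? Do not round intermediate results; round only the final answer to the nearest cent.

Balance at month 4: $750,000.1600 × (1 + 0.014)^4 = $792,890.4300…
After $240,000.00 payment: $792,890.4300… − $240,000.00 = $552,890.4300…
Balance at month 8: $552,890.4300… × (1 + 0.014)^4 = $584,508.5830…
After $367,500.00 payment: $584,508.5830… − $367,500.00 = $217,008.5830…
Balance at month 10: $217,008.5830… × (1 + 0.014)^2 = $223,127.3570…
Penalty: 10 × 0.5% × $750,000.16 = $37,500.01…
Final settlement = outstanding balance + penalty = $223,127.3570… + $37,500.01… = $260,627.36

$260,627.36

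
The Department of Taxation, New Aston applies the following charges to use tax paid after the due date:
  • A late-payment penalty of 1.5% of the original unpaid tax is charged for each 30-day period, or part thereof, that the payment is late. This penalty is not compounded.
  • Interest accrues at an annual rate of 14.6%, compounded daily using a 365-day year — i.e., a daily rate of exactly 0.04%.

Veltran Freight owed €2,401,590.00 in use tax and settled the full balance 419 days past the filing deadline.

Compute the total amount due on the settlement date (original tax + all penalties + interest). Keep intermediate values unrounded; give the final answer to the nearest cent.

Penalty periods: ⌈419/30⌉ = 14; penalty = 14 × 1.5% × €2,401,590.00 = €504,333.90
Interest: €2,401,590.00 × ((1 + 0.0004)^419 − 1) = €2,401,590.00 × 0.18242391… = €438,107.4276…
Total = €2,401,590.00 + €504,333.9000 + €438,107.4276… = €3,344,031.33

€3,344,031.33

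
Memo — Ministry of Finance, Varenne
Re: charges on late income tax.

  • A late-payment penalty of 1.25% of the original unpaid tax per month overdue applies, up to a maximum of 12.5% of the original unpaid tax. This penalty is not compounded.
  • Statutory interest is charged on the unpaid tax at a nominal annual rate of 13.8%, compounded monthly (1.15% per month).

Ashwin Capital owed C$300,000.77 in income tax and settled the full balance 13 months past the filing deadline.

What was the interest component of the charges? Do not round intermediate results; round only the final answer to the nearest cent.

Interest: C$300,000.77 × ((1 + 0.0115)^13 − 1) = C$300,000.77 × 0.1602632… = C$48,079.0950…

C$48,079.09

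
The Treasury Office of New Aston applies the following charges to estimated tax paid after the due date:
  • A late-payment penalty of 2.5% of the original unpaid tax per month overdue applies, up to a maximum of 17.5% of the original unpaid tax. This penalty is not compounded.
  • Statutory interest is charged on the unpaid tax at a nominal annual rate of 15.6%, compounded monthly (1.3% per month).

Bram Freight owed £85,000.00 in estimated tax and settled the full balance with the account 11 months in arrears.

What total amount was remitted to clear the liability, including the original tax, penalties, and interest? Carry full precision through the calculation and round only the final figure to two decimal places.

Penalty (uncapped): 11 × 2.5% × £85,000.00 = £23,375.00; cap = 17.5% × £85,000.00 = £14,875.00 → penalty = £14,875.00
Interest: £85,000.00 × ((1 + 0.013)^11 − 1) = £85,000.00 × 0.1526671… = £12,976.7038…
Total = £85,000.00 + £14,875.0000 + £12,976.7038… = £112,851.70

£112,851.70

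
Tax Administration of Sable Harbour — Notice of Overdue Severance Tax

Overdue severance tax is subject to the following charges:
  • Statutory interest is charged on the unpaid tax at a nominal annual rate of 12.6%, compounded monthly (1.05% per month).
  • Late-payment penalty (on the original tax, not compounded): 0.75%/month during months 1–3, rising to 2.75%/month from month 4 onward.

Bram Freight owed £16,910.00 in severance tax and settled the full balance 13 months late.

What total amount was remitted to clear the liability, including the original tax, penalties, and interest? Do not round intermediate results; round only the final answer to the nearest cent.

£24,400.11

Penalty, months 1–3: 3 × 0.75% × £16,910.00 = £380.48…
Penalty, months 4–13: 10 × 2.75% × £16,910.00 = £4,650.25
Interest: £16,910.00 × ((1 + 0.0105)^13 − 1) = £16,910.00 × 0.1454394… = £2,459.3809…
Total = £16,910.00 + £5,030.7250 + £2,459.3809… = £24,400.11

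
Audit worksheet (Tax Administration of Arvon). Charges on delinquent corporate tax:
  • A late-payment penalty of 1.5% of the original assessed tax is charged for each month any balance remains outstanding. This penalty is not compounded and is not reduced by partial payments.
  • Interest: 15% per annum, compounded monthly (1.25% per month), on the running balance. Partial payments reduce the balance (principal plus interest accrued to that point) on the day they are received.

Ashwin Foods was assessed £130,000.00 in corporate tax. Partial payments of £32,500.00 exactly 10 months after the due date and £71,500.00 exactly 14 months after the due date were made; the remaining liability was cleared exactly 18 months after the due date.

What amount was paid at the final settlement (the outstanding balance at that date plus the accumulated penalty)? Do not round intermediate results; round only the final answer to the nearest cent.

Balance at month 10: £130,000.0000 × (1 + 0.0125)^10 = £147,195.2079…
After £32,500.00 payment: £147,195.2079… − £32,500.00 = £114,695.2079…
Balance at month 14: £114,695.2079… × (1 + 0.0125)^4 = £120,538.3939…
After £71,500.00 payment: £120,538.3939… − £71,500.00 = £49,038.3939…
Balance at month 18: £49,038.3939… × (1 + 0.0125)^4 = £51,536.6714…
Penalty: 18 × 1.5% × £130,000.00 = £35,100.00
Final settlement = outstanding balance + penalty = £51,536.6714… + £35,100.00 = £86,636.67

£86,636.67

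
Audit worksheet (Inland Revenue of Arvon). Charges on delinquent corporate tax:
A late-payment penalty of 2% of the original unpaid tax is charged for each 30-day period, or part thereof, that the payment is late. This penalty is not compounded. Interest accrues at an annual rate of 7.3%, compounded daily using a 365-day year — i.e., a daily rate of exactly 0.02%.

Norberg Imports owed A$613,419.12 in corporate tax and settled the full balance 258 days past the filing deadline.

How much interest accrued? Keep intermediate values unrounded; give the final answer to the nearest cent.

Interest: A$613,419.12 × ((1 + 0.0002)^258 − 1) = A$613,419.12 × 0.05294904… = A$32,479.9560…

A$32,479.96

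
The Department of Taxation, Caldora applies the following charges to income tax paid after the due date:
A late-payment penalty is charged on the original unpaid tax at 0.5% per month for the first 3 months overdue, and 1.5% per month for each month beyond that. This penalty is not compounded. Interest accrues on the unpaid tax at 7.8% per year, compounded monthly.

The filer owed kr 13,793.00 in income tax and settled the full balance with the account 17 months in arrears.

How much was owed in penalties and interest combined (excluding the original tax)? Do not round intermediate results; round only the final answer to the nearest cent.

kr 4,709.44

Penalty, months 1–3: 3 × 0.5% × kr 13,793.00 = kr 206.90…
Penalty, months 4–17: 14 × 1.5% × kr 13,793.00 = kr 2,896.53
Interest (7.8%/yr ÷ 12 = 0.65%/month): kr 13,793.00 × ((1 + 0.0065)^17 − 1) = kr 1,606.0165…
Penalties + interest = kr 3,103.4250 + kr 1,606.0165… = kr 4,709.44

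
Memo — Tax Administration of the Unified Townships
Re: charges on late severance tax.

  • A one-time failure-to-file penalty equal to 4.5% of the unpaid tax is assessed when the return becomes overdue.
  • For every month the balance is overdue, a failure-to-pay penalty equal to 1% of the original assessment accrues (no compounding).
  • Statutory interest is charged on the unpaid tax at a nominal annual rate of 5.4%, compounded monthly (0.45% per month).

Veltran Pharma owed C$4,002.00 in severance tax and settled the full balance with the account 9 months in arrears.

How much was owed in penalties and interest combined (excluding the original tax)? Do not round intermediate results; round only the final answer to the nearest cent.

Failure-to-file penalty: 4.5% × C$4,002.00 = C$180.09
Failure-to-pay penalty: 9 × 1% × C$4,002.00 = C$360.18
Interest: C$4,002.00 × ((1 + 0.0045)^9 − 1) = C$4,002.00 × 0.0412367… = C$165.0293…
Penalties + interest = C$540.2700 + C$165.0293… = C$705.30

C$705.30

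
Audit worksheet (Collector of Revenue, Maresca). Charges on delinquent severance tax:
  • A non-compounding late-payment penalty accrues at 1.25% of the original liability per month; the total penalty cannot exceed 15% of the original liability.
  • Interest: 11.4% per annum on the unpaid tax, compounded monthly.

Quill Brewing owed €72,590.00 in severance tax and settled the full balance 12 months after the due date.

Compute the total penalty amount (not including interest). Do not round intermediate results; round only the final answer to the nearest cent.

€10,888.50

Penalty (uncapped): 12 × 1.25% × €72,590.00 = €10,888.50; cap = 15% × €72,590.00 = €10,888.50 → penalty = €10,888.50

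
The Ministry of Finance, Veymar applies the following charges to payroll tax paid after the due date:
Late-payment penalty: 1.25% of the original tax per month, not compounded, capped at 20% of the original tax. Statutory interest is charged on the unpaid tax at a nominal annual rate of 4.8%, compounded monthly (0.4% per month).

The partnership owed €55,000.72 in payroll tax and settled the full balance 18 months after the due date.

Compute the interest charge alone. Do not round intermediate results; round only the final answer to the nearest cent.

Interest: €55,000.72 × ((1 + 0.004)^18 − 1) = €55,000.72 × 0.0745010… = €4,097.6095…

€4,097.61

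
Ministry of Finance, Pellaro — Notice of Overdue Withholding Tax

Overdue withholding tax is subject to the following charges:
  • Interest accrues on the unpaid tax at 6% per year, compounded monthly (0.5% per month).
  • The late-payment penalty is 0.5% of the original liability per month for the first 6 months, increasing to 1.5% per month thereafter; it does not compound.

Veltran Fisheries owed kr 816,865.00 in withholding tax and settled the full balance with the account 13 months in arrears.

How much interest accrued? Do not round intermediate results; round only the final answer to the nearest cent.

kr 54,718.68

Interest: kr 816,865.00 × ((1 + 0.005)^13 − 1) = kr 816,865.00 × 0.0669862… = kr 54,718.6830…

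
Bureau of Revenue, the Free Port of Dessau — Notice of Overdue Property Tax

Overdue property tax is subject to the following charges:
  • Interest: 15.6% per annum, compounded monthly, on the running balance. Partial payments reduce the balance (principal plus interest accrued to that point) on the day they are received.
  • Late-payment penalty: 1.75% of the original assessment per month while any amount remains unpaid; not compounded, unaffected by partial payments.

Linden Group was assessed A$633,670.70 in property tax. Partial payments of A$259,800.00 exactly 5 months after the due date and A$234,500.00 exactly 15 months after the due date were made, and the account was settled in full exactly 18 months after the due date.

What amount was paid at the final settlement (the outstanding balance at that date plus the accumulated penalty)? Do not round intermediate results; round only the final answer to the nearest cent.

Monthly rate = 15.6% ÷ 12 = 1.3%
Balance at month 5: A$633,670.7000 × (1 + 0.013)^5 = A$675,944.2115…
After A$259,800.00 payment: A$675,944.2115… − A$259,800.00 = A$416,144.2115…
Balance at month 15: A$416,144.2115… × (1 + 0.013)^10 = A$473,519.9832…
After A$234,500.00 payment: A$473,519.9832… − A$234,500.00 = A$239,019.9832…
Balance at month 18: A$239,019.9832… × (1 + 0.013)^3 = A$248,463.4709…
Penalty: 18 × 1.75% × A$633,670.70 = A$199,606.27…
Final settlement = outstanding balance + penalty = A$248,463.4709… + A$199,606.27… = A$448,069.74

A$448,069.74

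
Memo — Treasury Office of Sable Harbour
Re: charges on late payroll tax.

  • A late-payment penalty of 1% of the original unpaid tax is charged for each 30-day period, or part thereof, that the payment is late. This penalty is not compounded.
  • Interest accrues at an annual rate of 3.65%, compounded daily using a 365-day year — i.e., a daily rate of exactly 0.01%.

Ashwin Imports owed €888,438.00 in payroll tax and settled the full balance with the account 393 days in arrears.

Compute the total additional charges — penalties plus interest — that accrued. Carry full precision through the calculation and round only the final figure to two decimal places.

Penalty periods: ⌈393/30⌉ = 14; penalty = 14 × 1% × €888,438.00 = €124,381.32
Interest: €888,438.00 × ((1 + 0.0001)^393 − 1) = €888,438.00 × 0.04008042… = €35,608.9664…
Penalties + interest = €124,381.3200 + €35,608.9664… = €159,990.29

€159,990.29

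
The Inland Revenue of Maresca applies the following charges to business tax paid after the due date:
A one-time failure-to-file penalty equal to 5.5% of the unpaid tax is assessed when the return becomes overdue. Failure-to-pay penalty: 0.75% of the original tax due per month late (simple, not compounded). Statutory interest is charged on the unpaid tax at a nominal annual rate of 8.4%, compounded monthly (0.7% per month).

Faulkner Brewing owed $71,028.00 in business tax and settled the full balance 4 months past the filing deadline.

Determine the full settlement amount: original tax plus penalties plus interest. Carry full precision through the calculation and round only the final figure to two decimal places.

$79,075.14

Failure-to-file penalty: 5.5% × $71,028.00 = $3,906.54
Failure-to-pay penalty = 0.75% × $71,028.00 × 4 mo = $2,130.84
Interest: $71,028.00 × ((1 + 0.007)^4 − 1) = $71,028.00 × 0.0282954… = $2,009.7639…
Total = $71,028.00 + $6,037.3800 + $2,009.7639… = $79,075.14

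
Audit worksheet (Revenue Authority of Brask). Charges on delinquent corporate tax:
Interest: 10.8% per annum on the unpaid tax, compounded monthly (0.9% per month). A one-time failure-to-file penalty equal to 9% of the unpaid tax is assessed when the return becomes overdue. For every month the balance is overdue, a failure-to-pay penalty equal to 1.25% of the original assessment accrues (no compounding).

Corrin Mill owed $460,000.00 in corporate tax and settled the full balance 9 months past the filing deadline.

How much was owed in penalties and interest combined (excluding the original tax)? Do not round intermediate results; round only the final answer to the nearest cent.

$131,779.91

Failure-to-file penalty: 9% × $460,000.00 = $41,400.00
Failure-to-pay penalty = 1.25% × $460,000.00 × 9 mo = $51,750.00
Interest: $460,000.00 × ((1 + 0.009)^9 − 1) = $460,000.00 × 0.0839781… = $38,629.9123…
Penalties + interest = $93,150.0000 + $38,629.9123… = $131,779.91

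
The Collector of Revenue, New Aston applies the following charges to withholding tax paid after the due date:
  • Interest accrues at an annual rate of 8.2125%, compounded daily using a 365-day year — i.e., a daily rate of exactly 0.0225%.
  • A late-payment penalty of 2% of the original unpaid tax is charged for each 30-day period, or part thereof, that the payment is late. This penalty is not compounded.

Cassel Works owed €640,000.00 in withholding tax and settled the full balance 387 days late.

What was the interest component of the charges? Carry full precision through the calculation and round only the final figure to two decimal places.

Interest: €640,000.00 × ((1 + 0.000225)^387 − 1) = €640,000.00 × 0.09096781… = €58,219.4013…

€58,219.40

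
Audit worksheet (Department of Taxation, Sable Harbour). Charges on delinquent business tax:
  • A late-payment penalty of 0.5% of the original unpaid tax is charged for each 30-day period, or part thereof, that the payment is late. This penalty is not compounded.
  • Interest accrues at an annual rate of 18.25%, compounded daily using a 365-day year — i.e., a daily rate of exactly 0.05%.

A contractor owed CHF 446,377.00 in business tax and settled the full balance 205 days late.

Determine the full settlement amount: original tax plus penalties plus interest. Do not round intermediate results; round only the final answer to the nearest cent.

Penalty periods: ⌈205/30⌉ = 7; penalty = 7 × 0.5% × CHF 446,377.00 = CHF 15,623.20…
Interest: CHF 446,377.00 × ((1 + 0.0005)^205 − 1) = CHF 446,377.00 × 0.10790892… = CHF 48,168.0604…
Total = CHF 446,377.00 + CHF 15,623.1950 + CHF 48,168.0604… = CHF 510,168.26

CHF 510,168.26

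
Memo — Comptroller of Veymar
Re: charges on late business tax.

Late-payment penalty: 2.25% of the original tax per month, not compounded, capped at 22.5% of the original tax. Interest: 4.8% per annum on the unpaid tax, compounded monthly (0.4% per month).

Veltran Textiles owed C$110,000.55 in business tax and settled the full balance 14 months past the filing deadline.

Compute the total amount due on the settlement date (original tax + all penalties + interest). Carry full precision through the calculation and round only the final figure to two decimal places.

C$141,073.46

Penalty (uncapped): 14 × 2.25% × C$110,000.55 = C$34,650.17…; cap = 22.5% × C$110,000.55 = C$24,750.12… → penalty = C$24,750.12…
Interest: C$110,000.55 × ((1 + 0.004)^14 − 1) = C$110,000.55 × 0.0574796… = C$6,322.7826…
Total = C$110,000.55 + C$24,750.1238… + C$6,322.7826… = C$141,073.46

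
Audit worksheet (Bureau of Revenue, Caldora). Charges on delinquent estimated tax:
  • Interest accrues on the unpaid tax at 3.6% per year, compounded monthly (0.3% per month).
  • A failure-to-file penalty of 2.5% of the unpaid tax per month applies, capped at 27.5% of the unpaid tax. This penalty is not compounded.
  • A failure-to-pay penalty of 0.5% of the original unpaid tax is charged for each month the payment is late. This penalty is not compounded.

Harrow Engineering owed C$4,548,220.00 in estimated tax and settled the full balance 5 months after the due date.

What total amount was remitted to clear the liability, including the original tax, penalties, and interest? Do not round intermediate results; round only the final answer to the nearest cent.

C$5,299,086.87

Failure-to-file: 5 × 2.5% × C$4,548,220.00 = C$568,527.50 (under the 27.5% cap)
Failure-to-pay penalty: 5 × 0.5% × C$4,548,220.00 = C$113,705.50
Interest: C$4,548,220.00 × ((1 + 0.003)^5 − 1) = C$4,548,220.00 × 0.0150903… = C$68,633.8697…
Total = C$4,548,220.00 + C$682,233.0000 + C$68,633.8697… = C$5,299,086.87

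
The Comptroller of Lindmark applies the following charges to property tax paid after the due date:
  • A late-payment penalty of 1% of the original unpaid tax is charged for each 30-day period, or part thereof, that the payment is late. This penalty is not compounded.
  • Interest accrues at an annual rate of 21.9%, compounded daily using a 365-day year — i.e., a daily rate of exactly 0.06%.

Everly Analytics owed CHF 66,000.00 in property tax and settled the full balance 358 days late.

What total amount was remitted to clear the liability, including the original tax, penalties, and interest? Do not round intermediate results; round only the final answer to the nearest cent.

CHF 89,729.25

Penalty periods: ⌈358/30⌉ = 12; penalty = 12 × 1% × CHF 66,000.00 = CHF 7,920.00
Interest: CHF 66,000.00 × ((1 + 0.0006)^358 − 1) = CHF 66,000.00 × 0.23953410… = CHF 15,809.2508…
Total = CHF 66,000.00 + CHF 7,920.0000 + CHF 15,809.2508… = CHF 89,729.25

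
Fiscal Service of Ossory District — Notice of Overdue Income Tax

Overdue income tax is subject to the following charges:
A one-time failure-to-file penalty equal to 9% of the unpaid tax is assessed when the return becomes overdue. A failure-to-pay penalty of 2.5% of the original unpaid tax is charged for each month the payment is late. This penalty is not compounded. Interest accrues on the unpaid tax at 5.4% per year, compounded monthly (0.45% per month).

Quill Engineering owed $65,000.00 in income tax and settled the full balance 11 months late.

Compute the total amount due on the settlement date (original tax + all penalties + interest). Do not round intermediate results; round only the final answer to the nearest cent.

Failure-to-file penalty: 9% × $65,000.00 = $5,850.00
Failure-to-pay penalty: 11 × 2.5% × $65,000.00 = $17,875.00
Interest: $65,000.00 × ((1 + 0.0045)^11 − 1) = $65,000.00 × 0.0506289… = $3,290.8799…
Total = $65,000.00 + $23,725.0000 + $3,290.8799… = $92,015.88

$92,015.88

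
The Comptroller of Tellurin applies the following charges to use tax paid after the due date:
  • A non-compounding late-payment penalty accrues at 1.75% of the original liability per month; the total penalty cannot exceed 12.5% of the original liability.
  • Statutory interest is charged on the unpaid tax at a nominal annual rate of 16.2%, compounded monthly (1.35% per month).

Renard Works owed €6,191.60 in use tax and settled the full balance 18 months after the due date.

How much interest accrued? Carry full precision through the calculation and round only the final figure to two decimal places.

Interest: €6,191.60 × ((1 + 0.0135)^18 − 1) = €6,191.60 × 0.2729975… = €1,690.2914…

€1,690.29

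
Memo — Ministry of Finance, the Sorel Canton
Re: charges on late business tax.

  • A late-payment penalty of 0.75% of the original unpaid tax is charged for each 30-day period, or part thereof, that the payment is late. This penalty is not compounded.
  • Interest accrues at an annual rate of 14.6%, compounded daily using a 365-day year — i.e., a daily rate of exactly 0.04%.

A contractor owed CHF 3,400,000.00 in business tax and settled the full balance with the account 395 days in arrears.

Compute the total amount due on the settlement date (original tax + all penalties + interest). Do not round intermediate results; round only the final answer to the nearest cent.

Penalty periods: ⌈395/30⌉ = 14; penalty = 14 × 0.75% × CHF 3,400,000.00 = CHF 357,000.00
Interest: CHF 3,400,000.00 × ((1 + 0.0004)^395 − 1) = CHF 3,400,000.00 × 0.17112920… = CHF 581,839.2674…
Total = CHF 3,400,000.00 + CHF 357,000.0000 + CHF 581,839.2674… = CHF 4,338,839.27

CHF 4,338,839.27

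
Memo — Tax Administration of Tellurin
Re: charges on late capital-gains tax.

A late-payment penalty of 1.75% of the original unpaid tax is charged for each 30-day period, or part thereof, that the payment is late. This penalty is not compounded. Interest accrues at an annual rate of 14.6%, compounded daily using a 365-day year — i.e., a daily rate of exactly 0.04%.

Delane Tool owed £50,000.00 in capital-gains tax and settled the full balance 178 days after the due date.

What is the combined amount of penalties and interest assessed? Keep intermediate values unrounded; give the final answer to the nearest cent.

£8,939.03

Penalty periods: ⌈178/30⌉ = 6; penalty = 6 × 1.75% × £50,000.00 = £5,250.00
Interest: £50,000.00 × ((1 + 0.0004)^178 − 1) = £50,000.00 × 0.07378068… = £3,689.0338…
Penalties + interest = £5,250.0000 + £3,689.0338… = £8,939.03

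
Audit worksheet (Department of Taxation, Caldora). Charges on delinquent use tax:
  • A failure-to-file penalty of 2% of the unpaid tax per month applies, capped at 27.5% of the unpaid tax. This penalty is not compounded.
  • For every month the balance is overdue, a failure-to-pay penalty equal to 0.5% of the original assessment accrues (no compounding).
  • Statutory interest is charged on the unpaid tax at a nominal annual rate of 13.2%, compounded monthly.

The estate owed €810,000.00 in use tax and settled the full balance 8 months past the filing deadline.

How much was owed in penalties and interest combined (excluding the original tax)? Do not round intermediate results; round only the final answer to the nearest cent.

€236,085.49

Failure-to-file: 8 × 2% × €810,000.00 = €129,600.00 (under the 27.5% cap)
Failure-to-pay penalty: 8 × 0.5% × €810,000.00 = €32,400.00
Interest (13.2%/yr ÷ 12 = 1.1%/month): €810,000.00 × ((1 + 0.011)^8 − 1) = €74,085.4917…
Penalties + interest = €162,000.0000 + €74,085.4917… = €236,085.49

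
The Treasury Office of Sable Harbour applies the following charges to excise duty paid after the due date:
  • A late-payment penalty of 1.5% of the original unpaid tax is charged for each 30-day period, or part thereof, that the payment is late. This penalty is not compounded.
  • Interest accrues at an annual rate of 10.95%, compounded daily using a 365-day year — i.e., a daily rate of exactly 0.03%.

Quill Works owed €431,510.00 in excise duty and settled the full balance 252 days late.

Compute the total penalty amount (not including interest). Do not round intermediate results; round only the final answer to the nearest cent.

Penalty periods: ⌈252/30⌉ = 9; penalty = 9 × 1.5% × €431,510.00 = €58,253.85

€58,253.85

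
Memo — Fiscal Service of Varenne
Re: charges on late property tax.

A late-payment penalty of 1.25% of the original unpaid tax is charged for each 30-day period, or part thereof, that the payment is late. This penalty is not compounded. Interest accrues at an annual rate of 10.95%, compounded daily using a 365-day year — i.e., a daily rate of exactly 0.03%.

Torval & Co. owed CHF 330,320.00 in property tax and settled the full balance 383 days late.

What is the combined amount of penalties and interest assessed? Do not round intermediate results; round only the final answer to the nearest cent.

Penalty periods: ⌈383/30⌉ = 13; penalty = 13 × 1.25% × CHF 330,320.00 = CHF 53,677.00
Interest: CHF 330,320.00 × ((1 + 0.0003)^383 − 1) = CHF 330,320.00 × 0.12174193… = CHF 40,213.7931…
Penalties + interest = CHF 53,677.0000 + CHF 40,213.7931… = CHF 93,890.79

CHF 93,890.79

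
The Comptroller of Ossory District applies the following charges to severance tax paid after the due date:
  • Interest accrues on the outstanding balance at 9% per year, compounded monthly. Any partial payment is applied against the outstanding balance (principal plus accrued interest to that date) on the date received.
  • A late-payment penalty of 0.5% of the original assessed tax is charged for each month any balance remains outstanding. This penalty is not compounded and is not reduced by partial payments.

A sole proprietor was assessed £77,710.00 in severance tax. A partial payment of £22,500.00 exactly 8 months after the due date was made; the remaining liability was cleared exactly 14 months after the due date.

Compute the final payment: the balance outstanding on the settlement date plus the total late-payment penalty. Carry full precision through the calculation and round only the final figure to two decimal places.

Monthly rate = 9% ÷ 12 = 0.75%
Balance at month 8: £77,710.0000 × (1 + 0.0075)^8 = £82,496.8465…
After £22,500.00 payment: £82,496.8465… − £22,500.00 = £59,996.8465…
Balance at month 14: £59,996.8465… × (1 + 0.0075)^6 = £62,747.8360…
Penalty: 14 × 0.5% × £77,710.00 = £5,439.70
Final settlement = outstanding balance + penalty = £62,747.8360… + £5,439.70 = £68,187.54

£68,187.54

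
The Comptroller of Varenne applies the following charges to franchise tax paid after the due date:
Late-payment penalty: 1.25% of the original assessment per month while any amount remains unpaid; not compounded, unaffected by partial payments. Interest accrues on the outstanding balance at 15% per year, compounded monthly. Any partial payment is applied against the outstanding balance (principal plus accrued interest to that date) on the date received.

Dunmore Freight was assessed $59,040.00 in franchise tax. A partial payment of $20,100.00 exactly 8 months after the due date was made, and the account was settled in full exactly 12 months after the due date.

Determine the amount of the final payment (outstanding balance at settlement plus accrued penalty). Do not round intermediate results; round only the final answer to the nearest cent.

Monthly rate = 15% ÷ 12 = 1.25%
Balance at month 8: $59,040.0000 × (1 + 0.0125)^8 = $65,208.8594…
After $20,100.00 payment: $65,208.8594… − $20,100.00 = $45,108.8594…
Balance at month 12: $45,108.8594… × (1 + 0.0125)^4 = $47,406.9455…
Penalty: 12 × 1.25% × $59,040.00 = $8,856.00
Final settlement = outstanding balance + penalty = $47,406.9455… + $8,856.00 = $56,262.95

$56,262.95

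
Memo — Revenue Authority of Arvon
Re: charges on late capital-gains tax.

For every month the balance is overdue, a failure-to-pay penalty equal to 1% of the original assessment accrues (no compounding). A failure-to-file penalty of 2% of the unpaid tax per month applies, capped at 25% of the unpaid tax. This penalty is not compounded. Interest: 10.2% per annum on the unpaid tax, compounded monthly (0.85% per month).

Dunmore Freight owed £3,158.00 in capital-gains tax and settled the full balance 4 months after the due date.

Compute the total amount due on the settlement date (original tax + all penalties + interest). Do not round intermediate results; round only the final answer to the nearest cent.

£3,645.71

Failure-to-file: 4 × 2% × £3,158.00 = £252.64 (under the 25% cap)
Failure-to-pay penalty: 4 × 1% × £3,158.00 = £126.32
Interest: £3,158.00 × ((1 + 0.0085)^4 − 1) = £3,158.00 × 0.0344360… = £108.7488…
Total = £3,158.00 + £378.9600 + £108.7488… = £3,645.71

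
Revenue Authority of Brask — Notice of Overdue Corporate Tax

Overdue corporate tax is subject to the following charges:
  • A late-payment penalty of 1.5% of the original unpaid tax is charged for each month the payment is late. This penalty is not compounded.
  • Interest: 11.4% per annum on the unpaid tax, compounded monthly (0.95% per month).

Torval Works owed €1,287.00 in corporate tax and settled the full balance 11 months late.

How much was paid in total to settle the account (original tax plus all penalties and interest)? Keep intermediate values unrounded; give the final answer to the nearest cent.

Late-payment penalty: 11 × 1.5% × €1,287.00 = €212.36…
Interest: €1,287.00 × ((1 + 0.0095)^11 − 1) = €1,287.00 × 0.1096079… = €141.0654…
Total = €1,287.00 + €212.3550 + €141.0654… = €1,640.42

€1,640.42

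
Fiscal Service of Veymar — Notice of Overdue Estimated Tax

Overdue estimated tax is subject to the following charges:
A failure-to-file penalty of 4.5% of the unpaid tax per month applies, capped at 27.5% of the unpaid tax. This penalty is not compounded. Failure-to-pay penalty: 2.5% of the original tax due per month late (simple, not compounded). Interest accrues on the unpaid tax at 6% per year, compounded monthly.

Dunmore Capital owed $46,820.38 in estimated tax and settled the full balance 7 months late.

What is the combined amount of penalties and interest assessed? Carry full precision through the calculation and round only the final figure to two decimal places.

Failure-to-file: 7 × 4.5% × $46,820.38 = $14,748.42…, capped at 27.5% × $46,820.38 = $12,875.60…
Failure-to-pay penalty: 7 × 2.5% × $46,820.38 = $8,193.57…
Interest (6%/yr ÷ 12 = 0.5%/month): $46,820.38 × ((1 + 0.005)^7 − 1) = $1,663.4999…
Penalties + interest = $21,069.1710 + $1,663.4999… = $22,732.67

$22,732.67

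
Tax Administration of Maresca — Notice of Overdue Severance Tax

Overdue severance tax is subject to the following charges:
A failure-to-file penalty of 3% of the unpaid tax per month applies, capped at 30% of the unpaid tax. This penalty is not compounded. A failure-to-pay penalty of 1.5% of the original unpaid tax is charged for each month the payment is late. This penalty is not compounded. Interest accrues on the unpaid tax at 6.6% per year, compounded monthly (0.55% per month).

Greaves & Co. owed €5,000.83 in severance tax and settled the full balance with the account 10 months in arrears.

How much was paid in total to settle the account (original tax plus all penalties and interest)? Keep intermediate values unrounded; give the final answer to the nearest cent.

Failure-to-file: 10 × 3% × €5,000.83 = €1,500.25…, capped at 30% × €5,000.83 = €1,500.25…
Failure-to-pay penalty = 1.5% × €5,000.83 × 10 mo = €750.12…
Interest: €5,000.83 × ((1 + 0.0055)^10 − 1) = €5,000.83 × 0.0563814… = €281.9538…
Total = €5,000.83 + €2,250.3735 + €281.9538… = €7,533.16

€7,533.16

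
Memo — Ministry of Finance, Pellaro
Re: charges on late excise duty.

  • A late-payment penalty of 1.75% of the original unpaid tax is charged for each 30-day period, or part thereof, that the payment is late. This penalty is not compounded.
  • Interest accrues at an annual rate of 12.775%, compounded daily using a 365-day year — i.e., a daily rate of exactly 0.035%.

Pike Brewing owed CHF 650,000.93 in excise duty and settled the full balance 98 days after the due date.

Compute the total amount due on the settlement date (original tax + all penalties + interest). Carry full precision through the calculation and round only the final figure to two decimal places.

CHF 718,178.76

Penalty periods: ⌈98/30⌉ = 4; penalty = 4 × 1.75% × CHF 650,000.93 = CHF 45,500.07…
Interest: CHF 650,000.93 × ((1 + 0.00035)^98 − 1) = CHF 650,000.93 × 0.03488882… = CHF 22,677.7643…
Total = CHF 650,000.93 + CHF 45,500.0651 + CHF 22,677.7643… = CHF 718,178.76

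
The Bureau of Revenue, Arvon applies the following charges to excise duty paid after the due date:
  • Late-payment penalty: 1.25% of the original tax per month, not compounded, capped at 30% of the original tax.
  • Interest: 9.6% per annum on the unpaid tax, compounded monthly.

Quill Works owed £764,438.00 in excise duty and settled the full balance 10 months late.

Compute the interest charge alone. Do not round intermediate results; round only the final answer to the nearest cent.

Interest (9.6%/yr ÷ 12 = 0.8%/month): £764,438.00 × ((1 + 0.008)^10 − 1) = £63,404.2524…

£63,404.25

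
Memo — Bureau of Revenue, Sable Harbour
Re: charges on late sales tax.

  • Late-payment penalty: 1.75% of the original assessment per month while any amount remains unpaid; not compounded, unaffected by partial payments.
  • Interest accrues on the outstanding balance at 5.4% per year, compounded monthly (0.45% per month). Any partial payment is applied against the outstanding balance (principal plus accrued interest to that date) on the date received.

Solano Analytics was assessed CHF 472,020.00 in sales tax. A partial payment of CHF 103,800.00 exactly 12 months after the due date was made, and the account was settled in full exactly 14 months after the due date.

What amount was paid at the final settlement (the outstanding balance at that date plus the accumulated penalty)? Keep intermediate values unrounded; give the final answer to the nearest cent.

CHF 513,551.53

Balance at month 12: CHF 472,020.0000 × (1 + 0.0045)^12 = CHF 498,149.4941…
After CHF 103,800.00 payment: CHF 498,149.4941… − CHF 103,800.00 = CHF 394,349.4941…
Balance at month 14: CHF 394,349.4941… × (1 + 0.0045)^2 = CHF 397,906.6251…
Penalty: 14 × 1.75% × CHF 472,020.00 = CHF 115,644.90
Final settlement = outstanding balance + penalty = CHF 397,906.6251… + CHF 115,644.90 = CHF 513,551.53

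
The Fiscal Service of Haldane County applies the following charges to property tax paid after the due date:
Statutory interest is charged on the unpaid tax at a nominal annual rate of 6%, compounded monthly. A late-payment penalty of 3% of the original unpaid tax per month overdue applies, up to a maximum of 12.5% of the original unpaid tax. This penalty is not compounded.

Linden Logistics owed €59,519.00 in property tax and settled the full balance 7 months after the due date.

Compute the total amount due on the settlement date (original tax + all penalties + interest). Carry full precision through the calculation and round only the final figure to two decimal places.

Penalty (uncapped): 7 × 3% × €59,519.00 = €12,498.99; cap = 12.5% × €59,519.00 = €7,439.88… → penalty = €7,439.88…
Interest (6%/yr ÷ 12 = 0.5%/month): €59,519.00 × ((1 + 0.005)^7 − 1) = €2,114.6742…
Total = €59,519.00 + €7,439.8750 + €2,114.6742… = €69,073.55

€69,073.55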